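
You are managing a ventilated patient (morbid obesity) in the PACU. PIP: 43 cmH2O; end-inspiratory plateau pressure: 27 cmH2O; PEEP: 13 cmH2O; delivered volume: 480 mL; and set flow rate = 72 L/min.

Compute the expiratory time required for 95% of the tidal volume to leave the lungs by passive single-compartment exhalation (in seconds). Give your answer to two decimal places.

Flow: 72 L/min ÷ 60 = 1.2 L/s.
R = (PIP − Pplat)/V̇ = (43 − 27) / 1.2 = 16.0/1.2 = 13.333 cmH2O·s/L.
C = Vt/(Pplat − PEEP) = 480.0 / (27 − 13) = 480.0/14.0 = 34.286 mL/cmH2O.
τ = R × C = 13.333 × 0.03429 L/cmH2O = 0.4572 s.
t = −τ·ln(1 − 0.95) = −0.4572·ln(0.05) = 1.37 s.

1.37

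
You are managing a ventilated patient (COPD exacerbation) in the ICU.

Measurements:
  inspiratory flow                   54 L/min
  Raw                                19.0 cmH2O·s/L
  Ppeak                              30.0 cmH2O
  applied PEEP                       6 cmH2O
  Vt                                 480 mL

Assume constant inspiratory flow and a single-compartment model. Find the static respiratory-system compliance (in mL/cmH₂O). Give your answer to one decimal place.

69.6

Flow: 54 L/min ÷ 60 = 0.9 L/s.
Equation of motion (constant flow): PIP = Vt/C + R·V̇ + PEEP.
Vt/C = PIP − R·V̇ − PEEP = 30.0 − 19.0×0.9 − 6 = 30.0 − 17.1 − 6 = 6.9 cmH2O.
C = Vt / 6.9 = 480 / 6.9 = 69.565 mL/cmH2O.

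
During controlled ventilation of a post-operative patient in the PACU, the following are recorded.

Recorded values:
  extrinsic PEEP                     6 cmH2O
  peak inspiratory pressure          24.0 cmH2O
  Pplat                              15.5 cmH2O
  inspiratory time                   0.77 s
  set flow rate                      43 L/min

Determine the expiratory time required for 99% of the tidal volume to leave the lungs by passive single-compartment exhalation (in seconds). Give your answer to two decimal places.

Flow: 43 L/min ÷ 60 = 0.7167 L/s.
Vt = flow × Ti = 0.7167 L/s × 0.77 s × 1000 mL/L = 551.86 mL.
R = (PIP − Pplat)/V̇ = (24.0 − 15.5) / 0.7167 = 8.5/0.7167 = 11.86 cmH2O·s/L.
C = Vt/(Pplat − PEEP) = 551.86 / (15.5 − 6) = 551.86/9.5 = 58.091 mL/cmH2O.
τ = R × C = 11.86 × 0.05809 L/cmH2O = 0.6889 s.
t = −τ·ln(1 − 0.99) = −0.6889·ln(0.01) = 3.173 s.

3.17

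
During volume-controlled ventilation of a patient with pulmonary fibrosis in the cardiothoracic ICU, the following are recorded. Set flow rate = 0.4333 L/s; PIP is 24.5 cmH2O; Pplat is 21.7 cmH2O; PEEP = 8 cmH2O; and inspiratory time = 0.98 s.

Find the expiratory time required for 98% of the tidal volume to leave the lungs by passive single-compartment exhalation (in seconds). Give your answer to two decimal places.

0.78

Vt = flow × Ti = 0.4333 L/s × 0.98 s × 1000 mL/L = 424.63 mL.
R = (PIP − Pplat)/V̇ = (24.5 − 21.7) / 0.4333 = 2.8/0.4333 = 6.462 cmH2O·s/L.
C = Vt/(Pplat − PEEP) = 424.63 / (21.7 − 8) = 424.63/13.7 = 30.995 mL/cmH2O.
τ = R × C = 6.462 × 0.031 L/cmH2O = 0.2003 s.
t = −τ·ln(1 − 0.98) = −0.2003·ln(0.02) = 0.7836 s.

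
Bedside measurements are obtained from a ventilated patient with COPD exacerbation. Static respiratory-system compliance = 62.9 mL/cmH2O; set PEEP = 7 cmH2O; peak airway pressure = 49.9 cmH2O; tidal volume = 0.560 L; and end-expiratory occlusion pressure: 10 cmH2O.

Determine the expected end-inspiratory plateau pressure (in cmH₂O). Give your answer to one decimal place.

18.9

End-expiratory occlusion gives total PEEP = 10 cmH2O (intrinsic PEEP = 10 − 7 = 3). Use total PEEP for the elastic gradient.
Pplat = PEEPtotal + Vt / Cstat = 10 + 560 / 62.9 = 10 + 8.903 = 18.903 cmH2O.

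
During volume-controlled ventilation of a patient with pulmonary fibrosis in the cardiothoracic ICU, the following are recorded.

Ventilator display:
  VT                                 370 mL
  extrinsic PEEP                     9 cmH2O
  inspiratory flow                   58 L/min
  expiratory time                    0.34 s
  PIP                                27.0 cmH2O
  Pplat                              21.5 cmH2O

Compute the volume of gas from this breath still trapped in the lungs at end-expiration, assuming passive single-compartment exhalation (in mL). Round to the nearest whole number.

Flow: 58 L/min ÷ 60 = 0.9667 L/s.
R = (PIP − Pplat)/V̇ = (27.0 − 21.5) / 0.9667 = 5.5/0.9667 = 5.689 cmH2O·s/L.
C = Vt/(Pplat − PEEP) = 370.0 / (21.5 − 9) = 370.0/12.5 = 29.6 mL/cmH2O.
τ = R × C = 5.689 × 0.0296 L/cmH2O = 0.1684 s.
Fraction remaining = e^(−Te/τ) = e^(−0.34/0.1684) = 0.1328.
Trapped volume = 370.0 × 0.1328 = 49.136 mL.

49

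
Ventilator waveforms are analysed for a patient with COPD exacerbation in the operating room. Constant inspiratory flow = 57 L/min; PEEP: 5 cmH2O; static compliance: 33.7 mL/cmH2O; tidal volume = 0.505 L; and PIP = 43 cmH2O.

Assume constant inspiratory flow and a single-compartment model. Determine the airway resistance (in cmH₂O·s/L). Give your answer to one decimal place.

Flow: 57 L/min ÷ 60 = 0.95 L/s.
Equation of motion (constant flow): PIP = Vt/C + R·V̇ + PEEP.
R·V̇ = PIP − Vt/C − PEEP = 43 − 505/33.7 − 5 = 43 − 14.985 − 5 = 23.015 cmH2O.
R = 23.015 / 0.95 = 24.226 cmH2O·s/L.

24.2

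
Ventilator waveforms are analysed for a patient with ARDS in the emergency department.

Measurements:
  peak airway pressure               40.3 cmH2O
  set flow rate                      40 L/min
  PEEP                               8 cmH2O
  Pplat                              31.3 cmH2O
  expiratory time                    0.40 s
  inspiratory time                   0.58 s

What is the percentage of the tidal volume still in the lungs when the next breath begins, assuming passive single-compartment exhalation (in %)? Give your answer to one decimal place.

Flow: 40 L/min ÷ 60 = 0.6667 L/s.
Vt = flow × Ti = 0.6667 L/s × 0.58 s × 1000 mL/L = 386.69 mL.
R = (PIP − Pplat)/V̇ = (40.3 − 31.3) / 0.6667 = 9.0/0.6667 = 13.499 cmH2O·s/L.
C = Vt/(Pplat − PEEP) = 386.69 / (31.3 − 8) = 386.69/23.3 = 16.596 mL/cmH2O.
τ = R × C = 13.499 × 0.0166 L/cmH2O = 0.2241 s.
Fraction remaining at end-expiration = e^(−Te/τ) = e^(−0.40/0.2241) = 0.1678 → 16.78%.

16.8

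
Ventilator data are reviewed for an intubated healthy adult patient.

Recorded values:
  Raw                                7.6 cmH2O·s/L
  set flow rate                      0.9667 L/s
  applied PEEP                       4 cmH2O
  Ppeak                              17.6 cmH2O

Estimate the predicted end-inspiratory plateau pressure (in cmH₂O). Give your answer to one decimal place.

10.3

Pplat = PIP − Raw × flow = 17.6 − 7.6 × 0.9667 = 17.6 − 7.347 = 10.253 cmH2O.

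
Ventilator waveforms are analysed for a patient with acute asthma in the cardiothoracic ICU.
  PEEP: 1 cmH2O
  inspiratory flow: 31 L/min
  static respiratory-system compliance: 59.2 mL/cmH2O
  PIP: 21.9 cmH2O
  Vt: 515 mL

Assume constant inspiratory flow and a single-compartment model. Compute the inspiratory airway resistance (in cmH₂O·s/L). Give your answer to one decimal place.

23.6

Flow: 31 L/min ÷ 60 = 0.5167 L/s.
Equation of motion (constant flow): PIP = Vt/C + R·V̇ + PEEP.
R·V̇ = PIP − Vt/C − PEEP = 21.9 − 515/59.2 − 1 = 21.9 − 8.699 − 1 = 12.201 cmH2O.
R = 12.201 / 0.5167 = 23.613 cmH2O·s/L.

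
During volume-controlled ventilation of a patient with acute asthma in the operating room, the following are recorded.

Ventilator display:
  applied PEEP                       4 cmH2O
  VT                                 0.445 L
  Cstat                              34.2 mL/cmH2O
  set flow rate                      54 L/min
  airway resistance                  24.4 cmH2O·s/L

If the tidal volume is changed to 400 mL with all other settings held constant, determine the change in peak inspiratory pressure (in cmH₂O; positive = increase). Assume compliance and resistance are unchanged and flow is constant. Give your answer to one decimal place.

-1.3

PIP = Vt/C + R·V̇ + PEEP (constant-flow equation of motion).
Only the elastic term changes: ΔPIP = ΔVt / C = (400 − 445) / 34.2 = -1.316 cmH2O.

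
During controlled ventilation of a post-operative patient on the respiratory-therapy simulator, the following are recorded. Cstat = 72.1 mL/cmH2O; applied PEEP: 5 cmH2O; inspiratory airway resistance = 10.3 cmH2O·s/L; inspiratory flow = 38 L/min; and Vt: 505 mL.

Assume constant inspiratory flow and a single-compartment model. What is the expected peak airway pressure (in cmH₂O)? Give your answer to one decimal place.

18.5

Flow: 38 L/min ÷ 60 = 0.6333 L/s.
Equation of motion (constant flow): PIP = Vt/C + R·V̇ + PEEP.
PIP = 505/72.1 + 10.3×0.6333 + 5 = 7.004 + 6.523 + 5 = 18.527 cmH2O.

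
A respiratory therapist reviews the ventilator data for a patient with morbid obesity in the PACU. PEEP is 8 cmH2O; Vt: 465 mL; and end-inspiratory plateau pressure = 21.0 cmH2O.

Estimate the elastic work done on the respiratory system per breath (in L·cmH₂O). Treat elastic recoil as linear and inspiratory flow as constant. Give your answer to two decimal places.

Elastic work ≈ ½ × (Pplat − PEEP) × Vt = 0.5 × (21.0 − 8) × 0.465 L = 0.5 × 13.0 × 0.465 = 3.023 L·cmH2O.

3.02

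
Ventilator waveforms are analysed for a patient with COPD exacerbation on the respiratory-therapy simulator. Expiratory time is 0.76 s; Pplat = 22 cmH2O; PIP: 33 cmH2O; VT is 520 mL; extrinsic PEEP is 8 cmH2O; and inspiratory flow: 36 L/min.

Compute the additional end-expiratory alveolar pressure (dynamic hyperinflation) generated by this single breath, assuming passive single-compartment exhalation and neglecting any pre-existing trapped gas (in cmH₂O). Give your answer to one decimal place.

Flow: 36 L/min ÷ 60 = 0.6 L/s.
R = (PIP − Pplat)/V̇ = (33 − 22) / 0.6 = 11.0/0.6 = 18.333 cmH2O·s/L.
C = Vt/(Pplat − PEEP) = 520.0 / (22 − 8) = 520.0/14.0 = 37.143 mL/cmH2O.
τ = R × C = 18.333 × 0.03714 L/cmH2O = 0.6809 s.
Fraction remaining = e^(−Te/τ) = e^(−0.76/0.6809) = 0.3275; trapped volume = 520.0 × 0.3275 = 170.3 mL.
Additional alveolar pressure from trapping ≈ V_trapped / C = 170.3 / 37.143 = 4.585 cmH2O.

4.6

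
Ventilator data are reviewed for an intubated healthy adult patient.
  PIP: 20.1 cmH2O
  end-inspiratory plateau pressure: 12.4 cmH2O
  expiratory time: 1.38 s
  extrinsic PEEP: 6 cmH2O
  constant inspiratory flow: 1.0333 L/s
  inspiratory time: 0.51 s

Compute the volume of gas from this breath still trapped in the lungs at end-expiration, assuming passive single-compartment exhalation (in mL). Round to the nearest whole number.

Vt = flow × Ti = 1.0333 L/s × 0.51 s × 1000 mL/L = 526.98 mL.
R = (PIP − Pplat)/V̇ = (20.1 − 12.4) / 1.0333 = 7.7/1.0333 = 7.452 cmH2O·s/L.
C = Vt/(Pplat − PEEP) = 526.98 / (12.4 − 6) = 526.98/6.4 = 82.341 mL/cmH2O.
τ = R × C = 7.452 × 0.08234 L/cmH2O = 0.6136 s.
Fraction remaining = e^(−Te/τ) = e^(−1.38/0.6136) = 0.1055.
Trapped volume = 526.98 × 0.1055 = 55.596 mL.

56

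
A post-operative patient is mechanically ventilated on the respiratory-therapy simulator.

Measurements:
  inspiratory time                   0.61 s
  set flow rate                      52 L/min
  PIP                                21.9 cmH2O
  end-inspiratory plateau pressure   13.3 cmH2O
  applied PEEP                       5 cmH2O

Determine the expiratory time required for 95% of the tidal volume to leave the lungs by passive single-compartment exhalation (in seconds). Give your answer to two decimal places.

Flow: 52 L/min ÷ 60 = 0.8667 L/s.
Vt = flow × Ti = 0.8667 L/s × 0.61 s × 1000 mL/L = 528.69 mL.
R = (PIP − Pplat)/V̇ = (21.9 − 13.3) / 0.8667 = 8.6/0.8667 = 9.923 cmH2O·s/L.
C = Vt/(Pplat − PEEP) = 528.69 / (13.3 − 5) = 528.69/8.3 = 63.698 mL/cmH2O.
τ = R × C = 9.923 × 0.0637 L/cmH2O = 0.6321 s.
t = −τ·ln(1 − 0.95) = −0.6321·ln(0.05) = 1.894 s.

1.89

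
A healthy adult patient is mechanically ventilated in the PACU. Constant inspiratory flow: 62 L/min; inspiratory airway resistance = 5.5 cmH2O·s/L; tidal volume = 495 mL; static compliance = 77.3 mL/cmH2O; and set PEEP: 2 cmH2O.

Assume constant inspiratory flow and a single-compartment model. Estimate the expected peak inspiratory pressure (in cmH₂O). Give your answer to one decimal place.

Flow: 62 L/min ÷ 60 = 1.0333 L/s.
Equation of motion (constant flow): PIP = Vt/C + R·V̇ + PEEP.
PIP = 495/77.3 + 5.5×1.0333 + 2 = 6.404 + 5.683 + 2 = 14.087 cmH2O.

14.1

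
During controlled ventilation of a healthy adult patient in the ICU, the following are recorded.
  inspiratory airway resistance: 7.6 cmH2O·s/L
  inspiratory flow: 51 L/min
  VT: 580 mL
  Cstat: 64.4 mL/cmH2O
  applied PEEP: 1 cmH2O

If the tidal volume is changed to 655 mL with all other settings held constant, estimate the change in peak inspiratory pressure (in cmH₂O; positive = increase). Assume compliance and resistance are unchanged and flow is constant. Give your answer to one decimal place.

PIP = Vt/C + R·V̇ + PEEP (constant-flow equation of motion).
Only the elastic term changes: ΔPIP = ΔVt / C = (655 − 580) / 64.4 = 1.165 cmH2O.

1.2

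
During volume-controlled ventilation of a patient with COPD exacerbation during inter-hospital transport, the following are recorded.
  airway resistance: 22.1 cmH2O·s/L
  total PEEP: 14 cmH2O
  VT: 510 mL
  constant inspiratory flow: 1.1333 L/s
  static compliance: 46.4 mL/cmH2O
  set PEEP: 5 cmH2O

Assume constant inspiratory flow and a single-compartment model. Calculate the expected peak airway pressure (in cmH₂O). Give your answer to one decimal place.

Total PEEP = 14 cmH2O (set 5 + intrinsic 9); this is the baseline alveolar pressure.
Equation of motion (constant flow): PIP = Vt/C + R·V̇ + PEEP.
PIP = 510/46.4 + 22.1×1.1333 + 14 = 10.991 + 25.046 + 14 = 50.037 cmH2O.

50.0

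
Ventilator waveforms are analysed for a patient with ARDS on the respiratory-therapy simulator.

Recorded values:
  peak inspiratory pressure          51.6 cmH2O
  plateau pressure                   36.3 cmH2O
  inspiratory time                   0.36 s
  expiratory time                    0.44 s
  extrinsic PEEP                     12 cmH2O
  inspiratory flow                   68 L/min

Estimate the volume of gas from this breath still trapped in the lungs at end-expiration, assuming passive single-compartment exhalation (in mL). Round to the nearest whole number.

Flow: 68 L/min ÷ 60 = 1.1333 L/s.
Vt = flow × Ti = 1.1333 L/s × 0.36 s × 1000 mL/L = 407.99 mL.
R = (PIP − Pplat)/V̇ = (51.6 − 36.3) / 1.1333 = 15.3/1.1333 = 13.5 cmH2O·s/L.
C = Vt/(Pplat − PEEP) = 407.99 / (36.3 − 12) = 407.99/24.3 = 16.79 mL/cmH2O.
τ = R × C = 13.5 × 0.01679 L/cmH2O = 0.2267 s.
Fraction remaining = e^(−Te/τ) = e^(−0.44/0.2267) = 0.1436.
Trapped volume = 407.99 × 0.1436 = 58.587 mL.

59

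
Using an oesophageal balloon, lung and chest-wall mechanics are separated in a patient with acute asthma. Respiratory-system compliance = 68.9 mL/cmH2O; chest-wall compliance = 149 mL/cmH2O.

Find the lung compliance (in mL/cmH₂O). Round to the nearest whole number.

1/CL = 1/Crs − 1/Ccw.
1/CL = 1/68.9 − 1/149 = 0.007802.
CL = 128.17 mL/cmH2O.

128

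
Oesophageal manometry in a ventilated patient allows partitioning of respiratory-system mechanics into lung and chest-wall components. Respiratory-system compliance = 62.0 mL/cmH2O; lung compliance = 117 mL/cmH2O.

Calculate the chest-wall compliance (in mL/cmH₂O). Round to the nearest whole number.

132

1/Ccw = 1/Crs − 1/CL.
1/Ccw = 1/62.0 − 1/117 = 0.007582.
Ccw = 131.89 mL/cmH2O.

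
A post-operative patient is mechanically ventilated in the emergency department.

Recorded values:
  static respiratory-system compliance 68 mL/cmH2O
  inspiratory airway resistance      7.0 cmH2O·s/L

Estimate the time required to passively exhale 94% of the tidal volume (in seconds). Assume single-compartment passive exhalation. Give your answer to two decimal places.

1.34

τ = R × C = 7.0 × 68 mL/cmH2O = 7.0 × 0.068 L/cmH2O = 0.476 s.
Exhaled fraction f = 1 − e^(−t/τ) → t = −τ·ln(1 − f) = −0.476·ln(0.06) = 1.339 s.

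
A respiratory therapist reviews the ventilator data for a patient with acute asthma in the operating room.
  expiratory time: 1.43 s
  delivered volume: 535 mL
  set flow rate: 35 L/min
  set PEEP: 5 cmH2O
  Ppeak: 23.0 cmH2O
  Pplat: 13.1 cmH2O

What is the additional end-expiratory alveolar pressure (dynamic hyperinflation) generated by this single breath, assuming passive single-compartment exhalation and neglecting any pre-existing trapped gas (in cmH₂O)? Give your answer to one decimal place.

2.3

Flow: 35 L/min ÷ 60 = 0.5833 L/s.
R = (PIP − Pplat)/V̇ = (23.0 − 13.1) / 0.5833 = 9.9/0.5833 = 16.972 cmH2O·s/L.
C = Vt/(Pplat − PEEP) = 535.0 / (13.1 − 5) = 535.0/8.1 = 66.049 mL/cmH2O.
τ = R × C = 16.972 × 0.06605 L/cmH2O = 1.121 s.
Fraction remaining = e^(−Te/τ) = e^(−1.43/1.121) = 0.2793; trapped volume = 535.0 × 0.2793 = 149.43 mL.
Additional alveolar pressure from trapping ≈ V_trapped / C = 149.43 / 66.049 = 2.262 cmH2O.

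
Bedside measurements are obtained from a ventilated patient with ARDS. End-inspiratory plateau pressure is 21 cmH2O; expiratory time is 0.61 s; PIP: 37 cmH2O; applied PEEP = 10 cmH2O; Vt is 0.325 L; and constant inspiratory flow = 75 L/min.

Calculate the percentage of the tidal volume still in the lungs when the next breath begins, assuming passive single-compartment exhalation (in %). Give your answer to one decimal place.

Flow: 75 L/min ÷ 60 = 1.25 L/s.
R = (PIP − Pplat)/V̇ = (37 − 21) / 1.25 = 16.0/1.25 = 12.8 cmH2O·s/L.
C = Vt/(Pplat − PEEP) = 325.0 / (21 − 10) = 325.0/11.0 = 29.545 mL/cmH2O.
τ = R × C = 12.8 × 0.02955 L/cmH2O = 0.3782 s.
Fraction remaining at end-expiration = e^(−Te/τ) = e^(−0.61/0.3782) = 0.1993 → 19.93%.

19.9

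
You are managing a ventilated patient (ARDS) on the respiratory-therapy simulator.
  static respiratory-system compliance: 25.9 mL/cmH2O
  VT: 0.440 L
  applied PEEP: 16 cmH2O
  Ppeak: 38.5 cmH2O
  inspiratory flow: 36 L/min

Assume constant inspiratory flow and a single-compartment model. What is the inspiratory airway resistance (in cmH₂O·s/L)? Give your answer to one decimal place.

9.2

Flow: 36 L/min ÷ 60 = 0.6 L/s.
Equation of motion (constant flow): PIP = Vt/C + R·V̇ + PEEP.
R·V̇ = PIP − Vt/C − PEEP = 38.5 − 440/25.9 − 16 = 38.5 − 16.988 − 16 = 5.512 cmH2O.
R = 5.512 / 0.6 = 9.187 cmH2O·s/L.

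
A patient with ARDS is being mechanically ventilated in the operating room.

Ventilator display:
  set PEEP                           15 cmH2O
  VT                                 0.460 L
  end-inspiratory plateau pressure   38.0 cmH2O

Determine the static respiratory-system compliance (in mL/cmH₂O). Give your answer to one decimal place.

20.0

Cstat = Vt / (Pplat − PEEP) = 460 / (38.0 − 15) = 460 / 23.0 = 20.0 mL/cmH2O.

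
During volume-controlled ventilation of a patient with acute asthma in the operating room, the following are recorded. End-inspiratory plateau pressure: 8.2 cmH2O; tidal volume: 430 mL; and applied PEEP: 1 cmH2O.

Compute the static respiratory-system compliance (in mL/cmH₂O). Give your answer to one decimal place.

59.7

Cstat = Vt / (Pplat − PEEP) = 430 / (8.2 − 1) = 430 / 7.2 = 59.722 mL/cmH2O.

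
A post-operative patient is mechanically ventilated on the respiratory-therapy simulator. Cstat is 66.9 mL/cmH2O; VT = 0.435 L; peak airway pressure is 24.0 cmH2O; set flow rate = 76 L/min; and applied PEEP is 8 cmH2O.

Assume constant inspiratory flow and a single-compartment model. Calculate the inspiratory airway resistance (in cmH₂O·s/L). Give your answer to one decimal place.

Flow: 76 L/min ÷ 60 = 1.2667 L/s.
Equation of motion (constant flow): PIP = Vt/C + R·V̇ + PEEP.
R·V̇ = PIP − Vt/C − PEEP = 24.0 − 435/66.9 − 8 = 24.0 − 6.502 − 8 = 9.498 cmH2O.
R = 9.498 / 1.2667 = 7.498 cmH2O·s/L.

7.5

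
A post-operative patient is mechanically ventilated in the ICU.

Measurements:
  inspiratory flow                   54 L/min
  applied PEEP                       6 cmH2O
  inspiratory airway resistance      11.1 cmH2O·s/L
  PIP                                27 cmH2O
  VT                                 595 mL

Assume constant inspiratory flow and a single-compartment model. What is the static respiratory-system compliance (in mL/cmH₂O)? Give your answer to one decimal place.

Flow: 54 L/min ÷ 60 = 0.9 L/s.
Equation of motion (constant flow): PIP = Vt/C + R·V̇ + PEEP.
Vt/C = PIP − R·V̇ − PEEP = 27 − 11.1×0.9 − 6 = 27 − 9.99 − 6 = 11.01 cmH2O.
C = Vt / 11.01 = 595 / 11.01 = 54.042 mL/cmH2O.

54.0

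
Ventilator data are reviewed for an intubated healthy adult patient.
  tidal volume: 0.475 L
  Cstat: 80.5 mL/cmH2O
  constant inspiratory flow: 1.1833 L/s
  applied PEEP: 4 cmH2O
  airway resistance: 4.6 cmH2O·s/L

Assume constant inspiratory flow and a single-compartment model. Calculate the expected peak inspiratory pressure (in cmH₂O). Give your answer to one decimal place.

Equation of motion (constant flow): PIP = Vt/C + R·V̇ + PEEP.
PIP = 475/80.5 + 4.6×1.1833 + 4 = 5.901 + 5.443 + 4 = 15.344 cmH2O.

15.3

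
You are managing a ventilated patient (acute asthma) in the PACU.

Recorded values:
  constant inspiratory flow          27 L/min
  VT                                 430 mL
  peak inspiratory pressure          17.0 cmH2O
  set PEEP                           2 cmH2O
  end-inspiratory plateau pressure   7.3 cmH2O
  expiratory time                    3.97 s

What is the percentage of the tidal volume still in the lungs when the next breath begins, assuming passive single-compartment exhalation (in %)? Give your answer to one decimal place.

Flow: 27 L/min ÷ 60 = 0.45 L/s.
R = (PIP − Pplat)/V̇ = (17.0 − 7.3) / 0.45 = 9.7/0.45 = 21.556 cmH2O·s/L.
C = Vt/(Pplat − PEEP) = 430.0 / (7.3 − 2) = 430.0/5.3 = 81.132 mL/cmH2O.
τ = R × C = 21.556 × 0.08113 L/cmH2O = 1.749 s.
Fraction remaining at end-expiration = e^(−Te/τ) = e^(−3.97/1.749) = 0.1033 → 10.33%.

10.3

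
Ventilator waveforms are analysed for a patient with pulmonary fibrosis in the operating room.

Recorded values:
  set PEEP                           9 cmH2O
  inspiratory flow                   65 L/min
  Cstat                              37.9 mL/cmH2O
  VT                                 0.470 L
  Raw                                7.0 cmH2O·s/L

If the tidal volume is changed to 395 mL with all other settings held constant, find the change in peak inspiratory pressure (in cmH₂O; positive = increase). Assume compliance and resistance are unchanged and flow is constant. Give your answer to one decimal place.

PIP = Vt/C + R·V̇ + PEEP (constant-flow equation of motion).
Only the elastic term changes: ΔPIP = ΔVt / C = (395 − 470) / 37.9 = -1.979 cmH2O.

-2.0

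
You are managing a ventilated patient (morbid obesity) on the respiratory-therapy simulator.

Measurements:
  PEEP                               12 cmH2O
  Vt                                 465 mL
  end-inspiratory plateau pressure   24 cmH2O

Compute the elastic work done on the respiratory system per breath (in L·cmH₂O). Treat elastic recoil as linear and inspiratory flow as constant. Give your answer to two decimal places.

Elastic work ≈ ½ × (Pplat − PEEP) × Vt = 0.5 × (24 − 12) × 0.465 L = 0.5 × 12.0 × 0.465 = 2.79 L·cmH2O.

2.79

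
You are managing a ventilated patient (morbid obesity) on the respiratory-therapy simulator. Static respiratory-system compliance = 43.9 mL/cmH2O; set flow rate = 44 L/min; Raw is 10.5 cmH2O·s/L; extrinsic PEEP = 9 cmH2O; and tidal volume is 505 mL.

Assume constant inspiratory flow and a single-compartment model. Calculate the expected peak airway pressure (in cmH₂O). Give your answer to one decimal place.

28.2

Flow: 44 L/min ÷ 60 = 0.7333 L/s.
Equation of motion (constant flow): PIP = Vt/C + R·V̇ + PEEP.
PIP = 505/43.9 + 10.5×0.7333 + 9 = 11.503 + 7.7 + 9 = 28.203 cmH2O.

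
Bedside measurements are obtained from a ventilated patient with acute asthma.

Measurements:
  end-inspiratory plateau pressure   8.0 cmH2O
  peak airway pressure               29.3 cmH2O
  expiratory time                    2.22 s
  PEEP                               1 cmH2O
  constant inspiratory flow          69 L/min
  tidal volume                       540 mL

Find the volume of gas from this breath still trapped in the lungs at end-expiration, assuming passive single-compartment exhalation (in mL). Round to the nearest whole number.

114

Flow: 69 L/min ÷ 60 = 1.15 L/s.
R = (PIP − Pplat)/V̇ = (29.3 − 8.0) / 1.15 = 21.3/1.15 = 18.522 cmH2O·s/L.
C = Vt/(Pplat − PEEP) = 540.0 / (8.0 − 1) = 540.0/7.0 = 77.143 mL/cmH2O.
τ = R × C = 18.522 × 0.07714 L/cmH2O = 1.429 s.
Fraction remaining = e^(−Te/τ) = e^(−2.22/1.429) = 0.2115.
Trapped volume = 540.0 × 0.2115 = 114.21 mL.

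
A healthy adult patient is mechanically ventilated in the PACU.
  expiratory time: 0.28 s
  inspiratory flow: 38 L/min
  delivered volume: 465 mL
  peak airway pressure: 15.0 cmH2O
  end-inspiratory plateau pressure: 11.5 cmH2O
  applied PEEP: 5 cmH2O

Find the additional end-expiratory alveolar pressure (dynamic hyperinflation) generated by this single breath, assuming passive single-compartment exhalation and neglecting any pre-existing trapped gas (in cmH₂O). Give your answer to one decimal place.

Flow: 38 L/min ÷ 60 = 0.6333 L/s.
R = (PIP − Pplat)/V̇ = (15.0 − 11.5) / 0.6333 = 3.5/0.6333 = 5.527 cmH2O·s/L.
C = Vt/(Pplat − PEEP) = 465.0 / (11.5 − 5) = 465.0/6.5 = 71.538 mL/cmH2O.
τ = R × C = 5.527 × 0.07154 L/cmH2O = 0.3954 s.
Fraction remaining = e^(−Te/τ) = e^(−0.28/0.3954) = 0.4926; trapped volume = 465.0 × 0.4926 = 229.06 mL.
Additional alveolar pressure from trapping ≈ V_trapped / C = 229.06 / 71.538 = 3.202 cmH2O.

3.2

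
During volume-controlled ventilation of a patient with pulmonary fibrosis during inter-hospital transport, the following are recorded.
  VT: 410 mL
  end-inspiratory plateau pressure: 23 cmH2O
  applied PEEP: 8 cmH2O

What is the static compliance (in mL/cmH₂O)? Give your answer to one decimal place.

Cstat = Vt / (Pplat − PEEP) = 410 / (23 − 8) = 410 / 15.0 = 27.333 mL/cmH2O.

27.3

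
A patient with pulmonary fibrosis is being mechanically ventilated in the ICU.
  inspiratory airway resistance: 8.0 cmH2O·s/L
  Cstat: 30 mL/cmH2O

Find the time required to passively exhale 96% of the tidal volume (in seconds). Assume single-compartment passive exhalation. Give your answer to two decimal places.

τ = R × C = 8.0 × 30 mL/cmH2O = 8.0 × 0.030 L/cmH2O = 0.24 s.
Exhaled fraction f = 1 − e^(−t/τ) → t = −τ·ln(1 − f) = −0.24·ln(0.04) = 0.7725 s.

0.77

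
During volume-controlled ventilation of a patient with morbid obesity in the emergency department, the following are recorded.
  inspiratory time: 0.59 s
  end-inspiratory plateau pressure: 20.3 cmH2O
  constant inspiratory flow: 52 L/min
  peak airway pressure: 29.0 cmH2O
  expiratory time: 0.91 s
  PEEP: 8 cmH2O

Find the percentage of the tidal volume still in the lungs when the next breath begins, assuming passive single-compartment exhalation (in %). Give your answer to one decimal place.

11.3

Flow: 52 L/min ÷ 60 = 0.8667 L/s.
Vt = flow × Ti = 0.8667 L/s × 0.59 s × 1000 mL/L = 511.35 mL.
R = (PIP − Pplat)/V̇ = (29.0 − 20.3) / 0.8667 = 8.7/0.8667 = 10.038 cmH2O·s/L.
C = Vt/(Pplat − PEEP) = 511.35 / (20.3 − 8) = 511.35/12.3 = 41.573 mL/cmH2O.
τ = R × C = 10.038 × 0.04157 L/cmH2O = 0.4173 s.
Fraction remaining at end-expiration = e^(−Te/τ) = e^(−0.91/0.4173) = 0.113 → 11.3%.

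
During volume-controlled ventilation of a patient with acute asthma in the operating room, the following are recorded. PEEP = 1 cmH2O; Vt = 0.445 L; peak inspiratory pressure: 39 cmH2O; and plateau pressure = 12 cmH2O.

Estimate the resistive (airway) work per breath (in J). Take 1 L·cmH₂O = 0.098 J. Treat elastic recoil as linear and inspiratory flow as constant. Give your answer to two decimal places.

With constant inspiratory flow the resistive pressure is constant at PIP − Pplat = 39 − 12 = 27.0 cmH2O, so resistive work = 27.0 × 0.445 = 12.015 L·cmH2O.
× 0.098 J/(L·cmH2O) → 1.177 J.

1.18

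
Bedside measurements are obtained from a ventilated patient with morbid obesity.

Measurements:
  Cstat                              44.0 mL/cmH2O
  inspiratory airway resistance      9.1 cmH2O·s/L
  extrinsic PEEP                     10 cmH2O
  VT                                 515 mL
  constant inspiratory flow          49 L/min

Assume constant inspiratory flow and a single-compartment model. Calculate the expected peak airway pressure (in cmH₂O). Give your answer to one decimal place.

29.1

Flow: 49 L/min ÷ 60 = 0.8167 L/s.
Equation of motion (constant flow): PIP = Vt/C + R·V̇ + PEEP.
PIP = 515/44.0 + 9.1×0.8167 + 10 = 11.705 + 7.432 + 10 = 29.137 cmH2O.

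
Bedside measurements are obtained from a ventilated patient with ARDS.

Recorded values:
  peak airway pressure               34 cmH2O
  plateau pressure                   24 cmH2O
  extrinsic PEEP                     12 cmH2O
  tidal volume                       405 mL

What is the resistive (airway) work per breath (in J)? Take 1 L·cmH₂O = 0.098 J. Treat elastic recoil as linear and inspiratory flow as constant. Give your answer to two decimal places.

With constant inspiratory flow the resistive pressure is constant at PIP − Pplat = 34 − 24 = 10.0 cmH2O, so resistive work = 10.0 × 0.405 = 4.05 L·cmH2O.
× 0.098 J/(L·cmH2O) → 0.3969 J.

0.40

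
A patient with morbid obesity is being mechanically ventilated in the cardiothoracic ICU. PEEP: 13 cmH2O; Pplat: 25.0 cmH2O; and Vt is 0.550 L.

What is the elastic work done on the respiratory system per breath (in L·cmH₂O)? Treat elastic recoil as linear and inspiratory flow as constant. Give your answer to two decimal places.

3.30

Elastic work ≈ ½ × (Pplat − PEEP) × Vt = 0.5 × (25.0 − 13) × 0.550 L = 0.5 × 12.0 × 0.550 = 3.3 L·cmH2O.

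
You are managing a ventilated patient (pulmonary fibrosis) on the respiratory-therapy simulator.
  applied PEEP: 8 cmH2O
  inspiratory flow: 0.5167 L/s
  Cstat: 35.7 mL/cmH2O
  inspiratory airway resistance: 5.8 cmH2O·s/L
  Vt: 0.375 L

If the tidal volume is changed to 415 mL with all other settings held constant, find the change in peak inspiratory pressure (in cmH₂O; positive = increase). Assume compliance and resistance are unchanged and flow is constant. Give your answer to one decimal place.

1.1

PIP = Vt/C + R·V̇ + PEEP (constant-flow equation of motion).
Only the elastic term changes: ΔPIP = ΔVt / C = (415 − 375) / 35.7 = 1.12 cmH2O.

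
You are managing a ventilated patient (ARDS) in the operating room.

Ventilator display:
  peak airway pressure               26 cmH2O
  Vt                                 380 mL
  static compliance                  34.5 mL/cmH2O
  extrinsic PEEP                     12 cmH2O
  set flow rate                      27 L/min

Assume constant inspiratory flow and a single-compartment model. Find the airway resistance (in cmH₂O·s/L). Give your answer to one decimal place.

6.6

Flow: 27 L/min ÷ 60 = 0.45 L/s.
Equation of motion (constant flow): PIP = Vt/C + R·V̇ + PEEP.
R·V̇ = PIP − Vt/C − PEEP = 26 − 380/34.5 − 12 = 26 − 11.014 − 12 = 2.986 cmH2O.
R = 2.986 / 0.45 = 6.636 cmH2O·s/L.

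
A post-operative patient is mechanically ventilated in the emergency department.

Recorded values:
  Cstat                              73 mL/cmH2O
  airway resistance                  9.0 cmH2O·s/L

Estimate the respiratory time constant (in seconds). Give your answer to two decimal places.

0.66

τ = R × C = 9.0 × 73 mL/cmH2O = 9.0 × 0.073 L/cmH2O = 0.657 s.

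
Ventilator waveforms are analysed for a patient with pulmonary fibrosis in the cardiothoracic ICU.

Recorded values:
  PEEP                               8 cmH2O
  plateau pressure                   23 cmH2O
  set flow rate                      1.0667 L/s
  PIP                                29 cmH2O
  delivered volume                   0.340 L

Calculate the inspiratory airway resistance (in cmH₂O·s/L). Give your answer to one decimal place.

Raw = (PIP − Pplat) / flow = (29 − 23) / 1.0667 = 6.0 / 1.0667 = 5.625 cmH2O·s/L.

5.6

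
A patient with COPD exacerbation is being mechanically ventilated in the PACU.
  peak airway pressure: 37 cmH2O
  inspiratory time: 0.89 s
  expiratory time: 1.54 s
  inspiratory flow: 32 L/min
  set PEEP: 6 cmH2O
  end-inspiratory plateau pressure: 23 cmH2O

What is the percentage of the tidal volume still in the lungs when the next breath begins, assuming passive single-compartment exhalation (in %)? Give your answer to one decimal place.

12.2

Flow: 32 L/min ÷ 60 = 0.5333 L/s.
Vt = flow × Ti = 0.5333 L/s × 0.89 s × 1000 mL/L = 474.64 mL.
R = (PIP − Pplat)/V̇ = (37 − 23) / 0.5333 = 14.0/0.5333 = 26.252 cmH2O·s/L.
C = Vt/(Pplat − PEEP) = 474.64 / (23 − 6) = 474.64/17.0 = 27.92 mL/cmH2O.
τ = R × C = 26.252 × 0.02792 L/cmH2O = 0.733 s.
Fraction remaining at end-expiration = e^(−Te/τ) = e^(−1.54/0.733) = 0.1223 → 12.23%.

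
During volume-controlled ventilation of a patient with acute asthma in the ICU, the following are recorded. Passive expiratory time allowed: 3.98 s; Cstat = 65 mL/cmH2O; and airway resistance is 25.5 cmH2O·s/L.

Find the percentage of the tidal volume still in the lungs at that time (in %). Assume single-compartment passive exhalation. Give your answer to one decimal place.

9.1

τ = R × C = 25.5 × 65 mL/cmH2O = 25.5 × 0.065 L/cmH2O = 1.658 s.
Passive exhalation: V(t)/V₀ = e^(−t/τ) = e^(−3.98/1.658) = 0.09067.
Fraction remaining = 0.09067 → 9.067%.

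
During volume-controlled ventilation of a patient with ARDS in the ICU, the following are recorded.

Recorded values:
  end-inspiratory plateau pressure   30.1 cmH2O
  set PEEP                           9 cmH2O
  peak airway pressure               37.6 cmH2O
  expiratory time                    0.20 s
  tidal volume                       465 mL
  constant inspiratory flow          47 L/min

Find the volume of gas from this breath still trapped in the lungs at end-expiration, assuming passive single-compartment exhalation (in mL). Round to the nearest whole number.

180

Flow: 47 L/min ÷ 60 = 0.7833 L/s.
R = (PIP − Pplat)/V̇ = (37.6 − 30.1) / 0.7833 = 7.5/0.7833 = 9.575 cmH2O·s/L.
C = Vt/(Pplat − PEEP) = 465.0 / (30.1 − 9) = 465.0/21.1 = 22.038 mL/cmH2O.
τ = R × C = 9.575 × 0.02204 L/cmH2O = 0.211 s.
Fraction remaining = e^(−Te/τ) = e^(−0.20/0.211) = 0.3876.
Trapped volume = 465.0 × 0.3876 = 180.23 mL.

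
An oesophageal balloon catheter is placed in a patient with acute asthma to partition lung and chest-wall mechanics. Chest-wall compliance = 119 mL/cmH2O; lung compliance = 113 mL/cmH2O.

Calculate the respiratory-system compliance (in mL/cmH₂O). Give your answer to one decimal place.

58.0

Lung and chest wall are elastances in series: 1/Crs = 1/CL + 1/Ccw.
1/Crs = 1/113 + 1/119 = 0.01725.
Crs = 57.971 mL/cmH2O.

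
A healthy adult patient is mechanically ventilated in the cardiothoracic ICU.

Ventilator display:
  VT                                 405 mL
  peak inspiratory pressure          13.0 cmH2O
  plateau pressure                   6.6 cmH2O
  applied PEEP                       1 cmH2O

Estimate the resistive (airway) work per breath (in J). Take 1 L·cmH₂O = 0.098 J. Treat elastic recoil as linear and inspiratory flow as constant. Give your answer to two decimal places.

0.25

With constant inspiratory flow the resistive pressure is constant at PIP − Pplat = 13.0 − 6.6 = 6.4 cmH2O, so resistive work = 6.4 × 0.405 = 2.592 L·cmH2O.
× 0.098 J/(L·cmH2O) → 0.254 J.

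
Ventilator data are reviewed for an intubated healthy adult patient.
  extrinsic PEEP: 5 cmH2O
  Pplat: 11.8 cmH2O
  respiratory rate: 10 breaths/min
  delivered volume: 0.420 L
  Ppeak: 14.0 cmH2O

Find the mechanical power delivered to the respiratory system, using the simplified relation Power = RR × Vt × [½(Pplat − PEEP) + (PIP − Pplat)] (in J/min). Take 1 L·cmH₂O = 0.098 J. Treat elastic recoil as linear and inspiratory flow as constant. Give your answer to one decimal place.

Per-breath work = Vt × [½(Pplat−PEEP) + (PIP−Pplat)] = 0.420 × [0.5×6.8 + 2.2] = 0.420 × 5.6 = 2.352 L·cmH2O.
Power = 10 × 2.352 = 23.52 L·cmH2O/min.
× 0.098 J/(L·cmH2O) → 2.305 J/min.

2.3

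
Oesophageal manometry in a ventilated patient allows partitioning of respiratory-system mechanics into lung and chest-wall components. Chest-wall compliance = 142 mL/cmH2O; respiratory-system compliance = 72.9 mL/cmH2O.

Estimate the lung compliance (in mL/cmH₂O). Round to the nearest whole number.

150

1/CL = 1/Crs − 1/Ccw.
1/CL = 1/72.9 − 1/142 = 0.006675.
CL = 149.81 mL/cmH2O.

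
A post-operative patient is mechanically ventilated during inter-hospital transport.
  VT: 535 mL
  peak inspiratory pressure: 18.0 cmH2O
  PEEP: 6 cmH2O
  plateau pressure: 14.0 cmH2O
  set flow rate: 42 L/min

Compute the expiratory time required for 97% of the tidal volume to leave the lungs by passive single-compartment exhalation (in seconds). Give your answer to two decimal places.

Flow: 42 L/min ÷ 60 = 0.7 L/s.
R = (PIP − Pplat)/V̇ = (18.0 − 14.0) / 0.7 = 4.0/0.7 = 5.714 cmH2O·s/L.
C = Vt/(Pplat − PEEP) = 535.0 / (14.0 − 6) = 535.0/8.0 = 66.875 mL/cmH2O.
τ = R × C = 5.714 × 0.06688 L/cmH2O = 0.3822 s.
t = −τ·ln(1 − 0.97) = −0.3822·ln(0.03) = 1.34 s.

1.34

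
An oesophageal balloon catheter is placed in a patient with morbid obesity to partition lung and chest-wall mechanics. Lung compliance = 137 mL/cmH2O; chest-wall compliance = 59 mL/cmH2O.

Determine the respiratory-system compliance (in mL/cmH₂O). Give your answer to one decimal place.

41.2

Lung and chest wall are elastances in series: 1/Crs = 1/CL + 1/Ccw.
1/Crs = 1/137 + 1/59 = 0.02425.
Crs = 41.237 mL/cmH2O.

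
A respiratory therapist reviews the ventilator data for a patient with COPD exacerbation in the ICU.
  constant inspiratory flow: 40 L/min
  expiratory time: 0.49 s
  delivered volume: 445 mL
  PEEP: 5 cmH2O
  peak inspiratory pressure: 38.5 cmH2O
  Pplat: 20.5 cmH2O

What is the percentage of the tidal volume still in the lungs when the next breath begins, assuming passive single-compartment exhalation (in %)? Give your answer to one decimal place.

Flow: 40 L/min ÷ 60 = 0.6667 L/s.
R = (PIP − Pplat)/V̇ = (38.5 − 20.5) / 0.6667 = 18.0/0.6667 = 26.999 cmH2O·s/L.
C = Vt/(Pplat − PEEP) = 445.0 / (20.5 − 5) = 445.0/15.5 = 28.71 mL/cmH2O.
τ = R × C = 26.999 × 0.02871 L/cmH2O = 0.7751 s.
Fraction remaining at end-expiration = e^(−Te/τ) = e^(−0.49/0.7751) = 0.5314 → 53.14%.

53.1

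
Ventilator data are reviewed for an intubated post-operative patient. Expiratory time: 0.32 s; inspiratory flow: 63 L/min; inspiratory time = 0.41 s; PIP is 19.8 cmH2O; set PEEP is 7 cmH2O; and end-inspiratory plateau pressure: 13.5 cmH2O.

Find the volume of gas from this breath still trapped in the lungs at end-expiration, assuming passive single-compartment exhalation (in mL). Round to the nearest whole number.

192

Flow: 63 L/min ÷ 60 = 1.05 L/s.
Vt = flow × Ti = 1.05 L/s × 0.41 s × 1000 mL/L = 430.5 mL.
R = (PIP − Pplat)/V̇ = (19.8 − 13.5) / 1.05 = 6.3/1.05 = 6.0 cmH2O·s/L.
C = Vt/(Pplat − PEEP) = 430.5 / (13.5 − 7) = 430.5/6.5 = 66.231 mL/cmH2O.
τ = R × C = 6.0 × 0.06623 L/cmH2O = 0.3974 s.
Fraction remaining = e^(−Te/τ) = e^(−0.32/0.3974) = 0.447.
Trapped volume = 430.5 × 0.447 = 192.43 mL.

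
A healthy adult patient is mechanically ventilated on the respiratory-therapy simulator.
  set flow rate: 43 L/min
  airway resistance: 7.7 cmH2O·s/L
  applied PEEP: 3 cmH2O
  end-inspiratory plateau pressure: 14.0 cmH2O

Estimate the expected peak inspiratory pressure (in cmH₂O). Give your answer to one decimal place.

Flow: 43 L/min ÷ 60 = 0.7167 L/s.
PIP = Pplat + Raw × flow = 14.0 + 7.7 × 0.7167 = 14.0 + 5.519 = 19.519 cmH2O.

19.5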